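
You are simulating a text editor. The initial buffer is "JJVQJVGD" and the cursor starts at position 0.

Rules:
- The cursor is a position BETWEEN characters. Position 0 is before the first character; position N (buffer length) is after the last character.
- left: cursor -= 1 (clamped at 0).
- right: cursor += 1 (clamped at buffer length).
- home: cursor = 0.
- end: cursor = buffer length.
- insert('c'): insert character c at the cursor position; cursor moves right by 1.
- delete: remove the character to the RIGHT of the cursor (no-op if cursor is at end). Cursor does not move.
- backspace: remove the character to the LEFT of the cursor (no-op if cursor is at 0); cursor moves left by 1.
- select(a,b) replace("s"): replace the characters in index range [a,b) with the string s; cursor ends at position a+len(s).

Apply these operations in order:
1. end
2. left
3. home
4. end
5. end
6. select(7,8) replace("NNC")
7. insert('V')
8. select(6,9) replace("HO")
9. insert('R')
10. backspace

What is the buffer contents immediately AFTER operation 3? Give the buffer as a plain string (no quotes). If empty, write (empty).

Answer: JJVQJVGD

Derivation:
After op 1 (end): buf='JJVQJVGD' cursor=8
After op 2 (left): buf='JJVQJVGD' cursor=7
After op 3 (home): buf='JJVQJVGD' cursor=0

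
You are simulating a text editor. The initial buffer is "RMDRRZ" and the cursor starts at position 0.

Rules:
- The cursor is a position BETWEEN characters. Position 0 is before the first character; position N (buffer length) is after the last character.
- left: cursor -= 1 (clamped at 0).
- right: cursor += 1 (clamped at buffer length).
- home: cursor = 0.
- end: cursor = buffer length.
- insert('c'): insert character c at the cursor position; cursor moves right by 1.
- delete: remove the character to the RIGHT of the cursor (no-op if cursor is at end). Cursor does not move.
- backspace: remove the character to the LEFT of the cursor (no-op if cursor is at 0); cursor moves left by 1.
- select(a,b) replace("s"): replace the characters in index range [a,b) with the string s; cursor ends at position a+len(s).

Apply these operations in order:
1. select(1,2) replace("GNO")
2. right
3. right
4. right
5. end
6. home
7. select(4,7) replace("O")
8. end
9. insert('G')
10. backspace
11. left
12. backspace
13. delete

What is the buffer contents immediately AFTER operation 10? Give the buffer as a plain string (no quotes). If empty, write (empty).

After op 1 (select(1,2) replace("GNO")): buf='RGNODRRZ' cursor=4
After op 2 (right): buf='RGNODRRZ' cursor=5
After op 3 (right): buf='RGNODRRZ' cursor=6
After op 4 (right): buf='RGNODRRZ' cursor=7
After op 5 (end): buf='RGNODRRZ' cursor=8
After op 6 (home): buf='RGNODRRZ' cursor=0
After op 7 (select(4,7) replace("O")): buf='RGNOOZ' cursor=5
After op 8 (end): buf='RGNOOZ' cursor=6
After op 9 (insert('G')): buf='RGNOOZG' cursor=7
After op 10 (backspace): buf='RGNOOZ' cursor=6

Answer: RGNOOZ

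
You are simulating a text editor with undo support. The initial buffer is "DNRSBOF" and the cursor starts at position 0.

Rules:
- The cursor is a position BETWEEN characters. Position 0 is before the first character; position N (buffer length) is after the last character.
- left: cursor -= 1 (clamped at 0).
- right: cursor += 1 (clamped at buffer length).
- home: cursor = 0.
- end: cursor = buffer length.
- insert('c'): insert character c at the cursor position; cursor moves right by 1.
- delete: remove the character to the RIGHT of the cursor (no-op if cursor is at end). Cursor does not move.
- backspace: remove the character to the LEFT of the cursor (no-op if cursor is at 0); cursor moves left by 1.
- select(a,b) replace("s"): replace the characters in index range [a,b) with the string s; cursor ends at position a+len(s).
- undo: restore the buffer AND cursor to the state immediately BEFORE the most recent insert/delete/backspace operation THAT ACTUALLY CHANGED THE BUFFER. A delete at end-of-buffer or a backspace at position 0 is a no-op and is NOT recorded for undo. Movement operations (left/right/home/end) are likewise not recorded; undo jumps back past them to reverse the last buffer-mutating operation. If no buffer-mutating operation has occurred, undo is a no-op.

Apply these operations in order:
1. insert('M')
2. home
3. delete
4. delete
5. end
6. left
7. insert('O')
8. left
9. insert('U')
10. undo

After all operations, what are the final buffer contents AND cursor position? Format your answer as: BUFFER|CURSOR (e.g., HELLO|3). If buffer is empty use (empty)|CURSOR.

Answer: NRSBOOF|5

Derivation:
After op 1 (insert('M')): buf='MDNRSBOF' cursor=1
After op 2 (home): buf='MDNRSBOF' cursor=0
After op 3 (delete): buf='DNRSBOF' cursor=0
After op 4 (delete): buf='NRSBOF' cursor=0
After op 5 (end): buf='NRSBOF' cursor=6
After op 6 (left): buf='NRSBOF' cursor=5
After op 7 (insert('O')): buf='NRSBOOF' cursor=6
After op 8 (left): buf='NRSBOOF' cursor=5
After op 9 (insert('U')): buf='NRSBOUOF' cursor=6
After op 10 (undo): buf='NRSBOOF' cursor=5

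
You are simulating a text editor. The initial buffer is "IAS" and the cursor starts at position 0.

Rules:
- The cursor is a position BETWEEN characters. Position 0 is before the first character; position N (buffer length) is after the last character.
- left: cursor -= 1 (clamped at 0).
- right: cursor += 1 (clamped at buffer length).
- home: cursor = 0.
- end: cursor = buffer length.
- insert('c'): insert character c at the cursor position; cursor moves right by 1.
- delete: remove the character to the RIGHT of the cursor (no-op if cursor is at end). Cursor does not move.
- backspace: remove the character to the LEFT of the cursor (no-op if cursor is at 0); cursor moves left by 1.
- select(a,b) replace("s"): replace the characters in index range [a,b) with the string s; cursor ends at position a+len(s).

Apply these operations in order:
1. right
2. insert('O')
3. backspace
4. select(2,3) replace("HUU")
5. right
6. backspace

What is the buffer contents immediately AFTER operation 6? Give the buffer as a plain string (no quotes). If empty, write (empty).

Answer: IAHU

Derivation:
After op 1 (right): buf='IAS' cursor=1
After op 2 (insert('O')): buf='IOAS' cursor=2
After op 3 (backspace): buf='IAS' cursor=1
After op 4 (select(2,3) replace("HUU")): buf='IAHUU' cursor=5
After op 5 (right): buf='IAHUU' cursor=5
After op 6 (backspace): buf='IAHU' cursor=4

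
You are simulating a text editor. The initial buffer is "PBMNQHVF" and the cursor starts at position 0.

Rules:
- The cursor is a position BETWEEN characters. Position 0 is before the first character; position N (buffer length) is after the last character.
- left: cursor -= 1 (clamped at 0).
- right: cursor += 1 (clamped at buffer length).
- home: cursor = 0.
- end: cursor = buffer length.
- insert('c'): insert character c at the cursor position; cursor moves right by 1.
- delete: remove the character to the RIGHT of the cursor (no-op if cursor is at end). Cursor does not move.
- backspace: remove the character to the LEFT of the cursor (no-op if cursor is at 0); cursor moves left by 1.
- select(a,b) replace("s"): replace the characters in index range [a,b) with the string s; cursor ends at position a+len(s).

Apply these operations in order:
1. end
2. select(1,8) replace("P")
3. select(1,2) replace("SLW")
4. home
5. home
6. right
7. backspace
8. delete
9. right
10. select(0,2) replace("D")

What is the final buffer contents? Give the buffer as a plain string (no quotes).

Answer: D

Derivation:
After op 1 (end): buf='PBMNQHVF' cursor=8
After op 2 (select(1,8) replace("P")): buf='PP' cursor=2
After op 3 (select(1,2) replace("SLW")): buf='PSLW' cursor=4
After op 4 (home): buf='PSLW' cursor=0
After op 5 (home): buf='PSLW' cursor=0
After op 6 (right): buf='PSLW' cursor=1
After op 7 (backspace): buf='SLW' cursor=0
After op 8 (delete): buf='LW' cursor=0
After op 9 (right): buf='LW' cursor=1
After op 10 (select(0,2) replace("D")): buf='D' cursor=1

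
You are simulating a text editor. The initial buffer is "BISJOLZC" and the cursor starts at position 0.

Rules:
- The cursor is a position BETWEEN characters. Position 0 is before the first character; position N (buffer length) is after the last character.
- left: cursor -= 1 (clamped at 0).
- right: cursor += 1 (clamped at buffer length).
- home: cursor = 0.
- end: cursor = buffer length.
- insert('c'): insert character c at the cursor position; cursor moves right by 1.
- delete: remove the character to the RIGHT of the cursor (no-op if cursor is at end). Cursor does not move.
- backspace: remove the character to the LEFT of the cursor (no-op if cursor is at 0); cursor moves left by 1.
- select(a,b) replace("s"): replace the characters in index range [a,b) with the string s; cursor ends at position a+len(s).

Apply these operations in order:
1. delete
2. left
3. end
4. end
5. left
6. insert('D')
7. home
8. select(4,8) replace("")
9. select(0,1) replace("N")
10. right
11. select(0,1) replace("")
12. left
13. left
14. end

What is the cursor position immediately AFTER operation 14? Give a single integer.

Answer: 3

Derivation:
After op 1 (delete): buf='ISJOLZC' cursor=0
After op 2 (left): buf='ISJOLZC' cursor=0
After op 3 (end): buf='ISJOLZC' cursor=7
After op 4 (end): buf='ISJOLZC' cursor=7
After op 5 (left): buf='ISJOLZC' cursor=6
After op 6 (insert('D')): buf='ISJOLZDC' cursor=7
After op 7 (home): buf='ISJOLZDC' cursor=0
After op 8 (select(4,8) replace("")): buf='ISJO' cursor=4
After op 9 (select(0,1) replace("N")): buf='NSJO' cursor=1
After op 10 (right): buf='NSJO' cursor=2
After op 11 (select(0,1) replace("")): buf='SJO' cursor=0
After op 12 (left): buf='SJO' cursor=0
After op 13 (left): buf='SJO' cursor=0
After op 14 (end): buf='SJO' cursor=3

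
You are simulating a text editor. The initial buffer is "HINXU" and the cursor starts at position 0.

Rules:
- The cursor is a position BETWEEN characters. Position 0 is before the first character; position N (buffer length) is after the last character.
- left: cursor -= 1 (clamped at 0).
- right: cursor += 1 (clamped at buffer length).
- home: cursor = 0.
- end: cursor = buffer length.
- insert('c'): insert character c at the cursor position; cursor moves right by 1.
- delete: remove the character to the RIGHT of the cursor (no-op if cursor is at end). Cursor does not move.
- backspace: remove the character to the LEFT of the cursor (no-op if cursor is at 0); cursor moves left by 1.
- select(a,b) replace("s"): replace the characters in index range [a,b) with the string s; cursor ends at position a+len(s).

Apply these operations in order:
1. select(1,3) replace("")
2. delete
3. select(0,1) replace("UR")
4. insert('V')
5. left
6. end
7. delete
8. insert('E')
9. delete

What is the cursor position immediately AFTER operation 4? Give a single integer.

Answer: 3

Derivation:
After op 1 (select(1,3) replace("")): buf='HXU' cursor=1
After op 2 (delete): buf='HU' cursor=1
After op 3 (select(0,1) replace("UR")): buf='URU' cursor=2
After op 4 (insert('V')): buf='URVU' cursor=3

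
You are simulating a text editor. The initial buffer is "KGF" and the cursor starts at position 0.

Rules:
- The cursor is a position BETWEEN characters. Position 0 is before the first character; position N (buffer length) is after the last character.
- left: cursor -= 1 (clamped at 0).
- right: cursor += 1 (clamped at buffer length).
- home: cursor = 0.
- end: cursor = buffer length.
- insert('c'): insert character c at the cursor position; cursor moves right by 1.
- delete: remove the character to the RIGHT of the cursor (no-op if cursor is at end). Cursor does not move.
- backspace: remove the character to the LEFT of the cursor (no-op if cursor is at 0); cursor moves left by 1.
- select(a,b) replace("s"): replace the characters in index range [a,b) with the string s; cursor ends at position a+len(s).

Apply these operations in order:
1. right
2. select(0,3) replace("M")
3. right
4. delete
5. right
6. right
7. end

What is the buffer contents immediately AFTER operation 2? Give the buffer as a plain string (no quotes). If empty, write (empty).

After op 1 (right): buf='KGF' cursor=1
After op 2 (select(0,3) replace("M")): buf='M' cursor=1

Answer: M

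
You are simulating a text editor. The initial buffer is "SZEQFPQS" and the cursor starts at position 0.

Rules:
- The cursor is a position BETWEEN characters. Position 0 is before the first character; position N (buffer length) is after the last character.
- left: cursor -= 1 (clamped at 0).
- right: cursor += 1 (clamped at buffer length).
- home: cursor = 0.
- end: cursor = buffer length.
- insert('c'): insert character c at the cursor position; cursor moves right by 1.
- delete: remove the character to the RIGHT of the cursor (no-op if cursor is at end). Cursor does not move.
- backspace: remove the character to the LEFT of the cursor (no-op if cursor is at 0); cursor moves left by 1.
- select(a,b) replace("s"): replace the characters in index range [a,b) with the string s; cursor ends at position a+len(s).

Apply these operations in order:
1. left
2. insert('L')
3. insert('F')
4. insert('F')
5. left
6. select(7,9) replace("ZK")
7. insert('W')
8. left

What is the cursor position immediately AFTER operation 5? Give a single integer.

Answer: 2

Derivation:
After op 1 (left): buf='SZEQFPQS' cursor=0
After op 2 (insert('L')): buf='LSZEQFPQS' cursor=1
After op 3 (insert('F')): buf='LFSZEQFPQS' cursor=2
After op 4 (insert('F')): buf='LFFSZEQFPQS' cursor=3
After op 5 (left): buf='LFFSZEQFPQS' cursor=2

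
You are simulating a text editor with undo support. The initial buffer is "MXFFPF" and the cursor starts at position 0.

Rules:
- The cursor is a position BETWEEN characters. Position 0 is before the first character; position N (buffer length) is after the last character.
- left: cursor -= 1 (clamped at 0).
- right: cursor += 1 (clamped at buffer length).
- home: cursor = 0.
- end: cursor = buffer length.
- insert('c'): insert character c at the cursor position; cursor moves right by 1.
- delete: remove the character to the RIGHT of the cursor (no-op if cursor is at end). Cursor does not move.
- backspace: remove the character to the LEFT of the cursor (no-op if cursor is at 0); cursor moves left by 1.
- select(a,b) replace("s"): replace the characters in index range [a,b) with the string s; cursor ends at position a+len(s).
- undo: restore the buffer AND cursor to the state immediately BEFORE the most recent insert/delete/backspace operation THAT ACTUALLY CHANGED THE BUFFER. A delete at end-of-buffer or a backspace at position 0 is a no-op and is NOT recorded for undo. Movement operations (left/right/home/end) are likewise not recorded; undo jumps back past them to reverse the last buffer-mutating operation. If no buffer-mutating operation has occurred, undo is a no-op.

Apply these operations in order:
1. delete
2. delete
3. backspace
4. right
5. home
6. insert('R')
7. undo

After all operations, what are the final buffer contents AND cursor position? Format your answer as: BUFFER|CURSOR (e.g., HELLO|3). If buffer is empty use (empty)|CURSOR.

After op 1 (delete): buf='XFFPF' cursor=0
After op 2 (delete): buf='FFPF' cursor=0
After op 3 (backspace): buf='FFPF' cursor=0
After op 4 (right): buf='FFPF' cursor=1
After op 5 (home): buf='FFPF' cursor=0
After op 6 (insert('R')): buf='RFFPF' cursor=1
After op 7 (undo): buf='FFPF' cursor=0

Answer: FFPF|0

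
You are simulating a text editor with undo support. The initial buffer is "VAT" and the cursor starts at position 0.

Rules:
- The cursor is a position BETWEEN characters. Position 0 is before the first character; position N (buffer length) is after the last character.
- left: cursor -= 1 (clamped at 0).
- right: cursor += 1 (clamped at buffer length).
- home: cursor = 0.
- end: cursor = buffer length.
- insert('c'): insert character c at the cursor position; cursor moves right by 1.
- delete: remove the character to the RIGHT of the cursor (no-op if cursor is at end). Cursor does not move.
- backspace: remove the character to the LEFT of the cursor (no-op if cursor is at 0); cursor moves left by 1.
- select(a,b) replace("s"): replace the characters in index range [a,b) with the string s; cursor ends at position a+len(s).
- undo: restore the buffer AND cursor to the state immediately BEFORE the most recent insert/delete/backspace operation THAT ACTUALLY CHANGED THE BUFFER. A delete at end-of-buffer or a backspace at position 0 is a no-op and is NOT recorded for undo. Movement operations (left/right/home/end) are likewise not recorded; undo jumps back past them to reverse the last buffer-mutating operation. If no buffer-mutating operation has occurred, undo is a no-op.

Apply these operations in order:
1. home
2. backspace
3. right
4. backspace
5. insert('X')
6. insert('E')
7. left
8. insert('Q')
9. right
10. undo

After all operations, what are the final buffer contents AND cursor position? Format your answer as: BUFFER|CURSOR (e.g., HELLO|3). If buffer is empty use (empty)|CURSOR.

Answer: XEAT|1

Derivation:
After op 1 (home): buf='VAT' cursor=0
After op 2 (backspace): buf='VAT' cursor=0
After op 3 (right): buf='VAT' cursor=1
After op 4 (backspace): buf='AT' cursor=0
After op 5 (insert('X')): buf='XAT' cursor=1
After op 6 (insert('E')): buf='XEAT' cursor=2
After op 7 (left): buf='XEAT' cursor=1
After op 8 (insert('Q')): buf='XQEAT' cursor=2
After op 9 (right): buf='XQEAT' cursor=3
After op 10 (undo): buf='XEAT' cursor=1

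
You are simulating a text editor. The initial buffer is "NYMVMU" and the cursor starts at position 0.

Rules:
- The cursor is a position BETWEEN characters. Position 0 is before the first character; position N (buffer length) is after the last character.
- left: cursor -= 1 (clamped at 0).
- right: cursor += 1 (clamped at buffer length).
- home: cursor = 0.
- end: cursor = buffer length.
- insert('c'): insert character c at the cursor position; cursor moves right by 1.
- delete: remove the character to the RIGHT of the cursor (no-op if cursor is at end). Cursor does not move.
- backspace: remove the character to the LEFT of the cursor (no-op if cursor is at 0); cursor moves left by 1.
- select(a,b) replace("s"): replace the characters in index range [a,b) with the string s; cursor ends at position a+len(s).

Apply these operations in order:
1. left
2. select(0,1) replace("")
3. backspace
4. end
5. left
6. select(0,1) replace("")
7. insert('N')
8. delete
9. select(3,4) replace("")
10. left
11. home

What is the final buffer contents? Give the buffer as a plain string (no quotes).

After op 1 (left): buf='NYMVMU' cursor=0
After op 2 (select(0,1) replace("")): buf='YMVMU' cursor=0
After op 3 (backspace): buf='YMVMU' cursor=0
After op 4 (end): buf='YMVMU' cursor=5
After op 5 (left): buf='YMVMU' cursor=4
After op 6 (select(0,1) replace("")): buf='MVMU' cursor=0
After op 7 (insert('N')): buf='NMVMU' cursor=1
After op 8 (delete): buf='NVMU' cursor=1
After op 9 (select(3,4) replace("")): buf='NVM' cursor=3
After op 10 (left): buf='NVM' cursor=2
After op 11 (home): buf='NVM' cursor=0

Answer: NVM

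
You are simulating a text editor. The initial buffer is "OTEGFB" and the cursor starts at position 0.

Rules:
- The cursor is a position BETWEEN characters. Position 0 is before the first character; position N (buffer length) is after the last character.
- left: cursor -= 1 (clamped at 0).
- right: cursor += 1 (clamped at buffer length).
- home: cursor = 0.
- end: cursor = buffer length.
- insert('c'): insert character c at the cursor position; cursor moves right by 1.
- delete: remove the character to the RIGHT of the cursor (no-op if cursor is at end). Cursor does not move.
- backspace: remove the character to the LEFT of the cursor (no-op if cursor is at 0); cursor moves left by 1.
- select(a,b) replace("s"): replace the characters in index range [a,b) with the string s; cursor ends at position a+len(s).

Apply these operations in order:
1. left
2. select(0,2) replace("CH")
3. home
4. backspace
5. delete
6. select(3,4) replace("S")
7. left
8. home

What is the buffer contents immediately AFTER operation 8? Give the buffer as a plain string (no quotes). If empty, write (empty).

After op 1 (left): buf='OTEGFB' cursor=0
After op 2 (select(0,2) replace("CH")): buf='CHEGFB' cursor=2
After op 3 (home): buf='CHEGFB' cursor=0
After op 4 (backspace): buf='CHEGFB' cursor=0
After op 5 (delete): buf='HEGFB' cursor=0
After op 6 (select(3,4) replace("S")): buf='HEGSB' cursor=4
After op 7 (left): buf='HEGSB' cursor=3
After op 8 (home): buf='HEGSB' cursor=0

Answer: HEGSB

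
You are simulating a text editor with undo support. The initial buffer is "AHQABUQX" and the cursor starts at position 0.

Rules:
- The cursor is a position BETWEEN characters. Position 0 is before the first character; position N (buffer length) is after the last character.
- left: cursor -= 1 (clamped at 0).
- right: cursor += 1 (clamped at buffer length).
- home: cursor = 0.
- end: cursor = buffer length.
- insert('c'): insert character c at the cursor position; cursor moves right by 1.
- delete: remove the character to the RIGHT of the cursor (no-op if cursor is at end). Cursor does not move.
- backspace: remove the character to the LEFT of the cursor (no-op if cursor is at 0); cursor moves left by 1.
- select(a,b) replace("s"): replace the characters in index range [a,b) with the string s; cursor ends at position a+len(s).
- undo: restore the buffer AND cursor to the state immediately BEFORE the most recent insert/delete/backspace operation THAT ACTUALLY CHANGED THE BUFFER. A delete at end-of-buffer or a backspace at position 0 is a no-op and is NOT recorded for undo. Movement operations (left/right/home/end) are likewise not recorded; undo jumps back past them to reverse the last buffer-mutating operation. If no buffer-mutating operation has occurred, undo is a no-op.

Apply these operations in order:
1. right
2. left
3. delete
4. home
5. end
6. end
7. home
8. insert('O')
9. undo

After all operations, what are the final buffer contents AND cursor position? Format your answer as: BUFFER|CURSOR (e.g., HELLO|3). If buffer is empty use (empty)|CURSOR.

After op 1 (right): buf='AHQABUQX' cursor=1
After op 2 (left): buf='AHQABUQX' cursor=0
After op 3 (delete): buf='HQABUQX' cursor=0
After op 4 (home): buf='HQABUQX' cursor=0
After op 5 (end): buf='HQABUQX' cursor=7
After op 6 (end): buf='HQABUQX' cursor=7
After op 7 (home): buf='HQABUQX' cursor=0
After op 8 (insert('O')): buf='OHQABUQX' cursor=1
After op 9 (undo): buf='HQABUQX' cursor=0

Answer: HQABUQX|0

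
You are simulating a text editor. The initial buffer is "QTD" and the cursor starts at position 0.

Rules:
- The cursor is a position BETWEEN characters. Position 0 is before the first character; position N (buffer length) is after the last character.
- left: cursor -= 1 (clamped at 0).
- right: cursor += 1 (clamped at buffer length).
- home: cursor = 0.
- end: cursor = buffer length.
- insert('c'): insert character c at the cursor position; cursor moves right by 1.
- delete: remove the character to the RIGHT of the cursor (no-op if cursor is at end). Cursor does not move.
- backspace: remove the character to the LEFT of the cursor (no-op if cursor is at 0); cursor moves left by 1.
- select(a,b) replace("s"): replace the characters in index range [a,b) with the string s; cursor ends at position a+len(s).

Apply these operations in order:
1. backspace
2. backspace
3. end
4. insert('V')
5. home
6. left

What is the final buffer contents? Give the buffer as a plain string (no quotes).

Answer: QTDV

Derivation:
After op 1 (backspace): buf='QTD' cursor=0
After op 2 (backspace): buf='QTD' cursor=0
After op 3 (end): buf='QTD' cursor=3
After op 4 (insert('V')): buf='QTDV' cursor=4
After op 5 (home): buf='QTDV' cursor=0
After op 6 (left): buf='QTDV' cursor=0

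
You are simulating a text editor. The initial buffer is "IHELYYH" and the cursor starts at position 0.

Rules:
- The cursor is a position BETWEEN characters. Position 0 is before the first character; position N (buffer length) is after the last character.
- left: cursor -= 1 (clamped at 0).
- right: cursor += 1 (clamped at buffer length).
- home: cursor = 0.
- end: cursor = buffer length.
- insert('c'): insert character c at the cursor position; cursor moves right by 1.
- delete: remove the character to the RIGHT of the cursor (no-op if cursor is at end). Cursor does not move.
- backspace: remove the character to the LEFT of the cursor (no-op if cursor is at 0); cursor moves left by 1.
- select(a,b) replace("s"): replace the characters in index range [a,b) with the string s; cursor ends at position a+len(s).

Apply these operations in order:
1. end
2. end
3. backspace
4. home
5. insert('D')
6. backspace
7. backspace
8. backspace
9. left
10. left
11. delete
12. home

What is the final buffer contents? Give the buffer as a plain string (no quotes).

After op 1 (end): buf='IHELYYH' cursor=7
After op 2 (end): buf='IHELYYH' cursor=7
After op 3 (backspace): buf='IHELYY' cursor=6
After op 4 (home): buf='IHELYY' cursor=0
After op 5 (insert('D')): buf='DIHELYY' cursor=1
After op 6 (backspace): buf='IHELYY' cursor=0
After op 7 (backspace): buf='IHELYY' cursor=0
After op 8 (backspace): buf='IHELYY' cursor=0
After op 9 (left): buf='IHELYY' cursor=0
After op 10 (left): buf='IHELYY' cursor=0
After op 11 (delete): buf='HELYY' cursor=0
After op 12 (home): buf='HELYY' cursor=0

Answer: HELYY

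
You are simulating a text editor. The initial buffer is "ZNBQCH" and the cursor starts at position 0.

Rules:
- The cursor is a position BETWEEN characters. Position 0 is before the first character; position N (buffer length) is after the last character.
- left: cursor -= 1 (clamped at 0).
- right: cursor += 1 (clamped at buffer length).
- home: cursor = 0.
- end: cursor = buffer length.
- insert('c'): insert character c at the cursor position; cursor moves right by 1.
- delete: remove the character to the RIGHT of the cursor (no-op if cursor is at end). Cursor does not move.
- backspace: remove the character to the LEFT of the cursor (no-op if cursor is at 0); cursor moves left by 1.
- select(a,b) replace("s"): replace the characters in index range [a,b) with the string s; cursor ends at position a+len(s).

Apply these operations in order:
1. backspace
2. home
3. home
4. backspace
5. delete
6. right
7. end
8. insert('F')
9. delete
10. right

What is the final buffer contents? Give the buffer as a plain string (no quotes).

After op 1 (backspace): buf='ZNBQCH' cursor=0
After op 2 (home): buf='ZNBQCH' cursor=0
After op 3 (home): buf='ZNBQCH' cursor=0
After op 4 (backspace): buf='ZNBQCH' cursor=0
After op 5 (delete): buf='NBQCH' cursor=0
After op 6 (right): buf='NBQCH' cursor=1
After op 7 (end): buf='NBQCH' cursor=5
After op 8 (insert('F')): buf='NBQCHF' cursor=6
After op 9 (delete): buf='NBQCHF' cursor=6
After op 10 (right): buf='NBQCHF' cursor=6

Answer: NBQCHF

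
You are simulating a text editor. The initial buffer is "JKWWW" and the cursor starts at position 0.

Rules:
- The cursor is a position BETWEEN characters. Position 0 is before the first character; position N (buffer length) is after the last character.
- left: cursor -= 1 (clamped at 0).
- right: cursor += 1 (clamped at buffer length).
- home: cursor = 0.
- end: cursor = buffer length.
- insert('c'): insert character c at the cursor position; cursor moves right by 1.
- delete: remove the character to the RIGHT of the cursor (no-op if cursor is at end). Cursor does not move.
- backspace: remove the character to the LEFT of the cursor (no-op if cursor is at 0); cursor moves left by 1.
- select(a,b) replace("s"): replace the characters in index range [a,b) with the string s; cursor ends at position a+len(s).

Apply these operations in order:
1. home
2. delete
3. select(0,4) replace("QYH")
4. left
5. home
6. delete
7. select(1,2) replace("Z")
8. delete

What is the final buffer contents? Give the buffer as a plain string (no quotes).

Answer: YZ

Derivation:
After op 1 (home): buf='JKWWW' cursor=0
After op 2 (delete): buf='KWWW' cursor=0
After op 3 (select(0,4) replace("QYH")): buf='QYH' cursor=3
After op 4 (left): buf='QYH' cursor=2
After op 5 (home): buf='QYH' cursor=0
After op 6 (delete): buf='YH' cursor=0
After op 7 (select(1,2) replace("Z")): buf='YZ' cursor=2
After op 8 (delete): buf='YZ' cursor=2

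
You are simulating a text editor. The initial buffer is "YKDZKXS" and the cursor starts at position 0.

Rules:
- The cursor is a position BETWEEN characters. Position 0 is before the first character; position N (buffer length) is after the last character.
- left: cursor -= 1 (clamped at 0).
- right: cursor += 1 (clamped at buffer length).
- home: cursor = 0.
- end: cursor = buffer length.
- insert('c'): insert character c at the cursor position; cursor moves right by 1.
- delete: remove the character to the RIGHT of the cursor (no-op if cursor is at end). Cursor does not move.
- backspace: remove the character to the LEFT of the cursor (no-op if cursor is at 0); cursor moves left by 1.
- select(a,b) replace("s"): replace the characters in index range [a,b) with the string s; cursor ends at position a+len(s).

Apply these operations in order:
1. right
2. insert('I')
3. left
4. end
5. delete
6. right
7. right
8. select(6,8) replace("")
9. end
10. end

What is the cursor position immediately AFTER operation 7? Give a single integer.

After op 1 (right): buf='YKDZKXS' cursor=1
After op 2 (insert('I')): buf='YIKDZKXS' cursor=2
After op 3 (left): buf='YIKDZKXS' cursor=1
After op 4 (end): buf='YIKDZKXS' cursor=8
After op 5 (delete): buf='YIKDZKXS' cursor=8
After op 6 (right): buf='YIKDZKXS' cursor=8
After op 7 (right): buf='YIKDZKXS' cursor=8

Answer: 8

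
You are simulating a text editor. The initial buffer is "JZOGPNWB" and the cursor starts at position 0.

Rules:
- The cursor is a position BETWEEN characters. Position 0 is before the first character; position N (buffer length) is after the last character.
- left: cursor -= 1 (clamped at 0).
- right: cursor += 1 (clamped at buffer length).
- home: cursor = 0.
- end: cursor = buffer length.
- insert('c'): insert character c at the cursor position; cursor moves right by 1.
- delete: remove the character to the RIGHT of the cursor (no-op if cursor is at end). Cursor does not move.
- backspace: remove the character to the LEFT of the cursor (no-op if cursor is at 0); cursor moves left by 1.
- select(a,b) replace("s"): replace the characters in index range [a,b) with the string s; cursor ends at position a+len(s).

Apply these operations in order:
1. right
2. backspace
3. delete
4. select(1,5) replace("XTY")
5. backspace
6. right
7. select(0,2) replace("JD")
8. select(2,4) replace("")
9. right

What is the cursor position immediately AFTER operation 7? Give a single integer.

After op 1 (right): buf='JZOGPNWB' cursor=1
After op 2 (backspace): buf='ZOGPNWB' cursor=0
After op 3 (delete): buf='OGPNWB' cursor=0
After op 4 (select(1,5) replace("XTY")): buf='OXTYB' cursor=4
After op 5 (backspace): buf='OXTB' cursor=3
After op 6 (right): buf='OXTB' cursor=4
After op 7 (select(0,2) replace("JD")): buf='JDTB' cursor=2

Answer: 2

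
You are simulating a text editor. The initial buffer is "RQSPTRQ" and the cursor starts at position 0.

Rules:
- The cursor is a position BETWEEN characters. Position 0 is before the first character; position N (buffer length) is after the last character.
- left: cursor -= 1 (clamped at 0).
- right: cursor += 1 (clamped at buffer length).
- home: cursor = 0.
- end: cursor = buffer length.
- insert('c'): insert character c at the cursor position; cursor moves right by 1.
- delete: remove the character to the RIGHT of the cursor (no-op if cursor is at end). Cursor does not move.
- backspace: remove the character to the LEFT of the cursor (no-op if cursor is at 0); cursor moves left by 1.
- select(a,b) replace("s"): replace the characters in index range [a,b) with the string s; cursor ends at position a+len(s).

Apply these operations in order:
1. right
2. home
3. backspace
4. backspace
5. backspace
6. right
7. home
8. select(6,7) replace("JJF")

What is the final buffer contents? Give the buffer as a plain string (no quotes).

After op 1 (right): buf='RQSPTRQ' cursor=1
After op 2 (home): buf='RQSPTRQ' cursor=0
After op 3 (backspace): buf='RQSPTRQ' cursor=0
After op 4 (backspace): buf='RQSPTRQ' cursor=0
After op 5 (backspace): buf='RQSPTRQ' cursor=0
After op 6 (right): buf='RQSPTRQ' cursor=1
After op 7 (home): buf='RQSPTRQ' cursor=0
After op 8 (select(6,7) replace("JJF")): buf='RQSPTRJJF' cursor=9

Answer: RQSPTRJJF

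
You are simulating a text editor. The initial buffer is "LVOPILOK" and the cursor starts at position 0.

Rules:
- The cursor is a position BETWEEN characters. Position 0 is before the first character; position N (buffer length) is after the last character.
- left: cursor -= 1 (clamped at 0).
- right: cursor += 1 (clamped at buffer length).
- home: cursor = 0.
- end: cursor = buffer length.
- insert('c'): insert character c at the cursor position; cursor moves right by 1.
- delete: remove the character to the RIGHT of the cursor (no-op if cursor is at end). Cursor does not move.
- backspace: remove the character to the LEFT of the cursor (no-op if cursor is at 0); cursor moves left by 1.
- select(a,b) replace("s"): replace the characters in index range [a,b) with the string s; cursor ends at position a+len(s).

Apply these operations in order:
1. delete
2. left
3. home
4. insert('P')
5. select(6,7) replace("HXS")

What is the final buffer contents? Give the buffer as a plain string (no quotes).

Answer: PVOPILHXSK

Derivation:
After op 1 (delete): buf='VOPILOK' cursor=0
After op 2 (left): buf='VOPILOK' cursor=0
After op 3 (home): buf='VOPILOK' cursor=0
After op 4 (insert('P')): buf='PVOPILOK' cursor=1
After op 5 (select(6,7) replace("HXS")): buf='PVOPILHXSK' cursor=9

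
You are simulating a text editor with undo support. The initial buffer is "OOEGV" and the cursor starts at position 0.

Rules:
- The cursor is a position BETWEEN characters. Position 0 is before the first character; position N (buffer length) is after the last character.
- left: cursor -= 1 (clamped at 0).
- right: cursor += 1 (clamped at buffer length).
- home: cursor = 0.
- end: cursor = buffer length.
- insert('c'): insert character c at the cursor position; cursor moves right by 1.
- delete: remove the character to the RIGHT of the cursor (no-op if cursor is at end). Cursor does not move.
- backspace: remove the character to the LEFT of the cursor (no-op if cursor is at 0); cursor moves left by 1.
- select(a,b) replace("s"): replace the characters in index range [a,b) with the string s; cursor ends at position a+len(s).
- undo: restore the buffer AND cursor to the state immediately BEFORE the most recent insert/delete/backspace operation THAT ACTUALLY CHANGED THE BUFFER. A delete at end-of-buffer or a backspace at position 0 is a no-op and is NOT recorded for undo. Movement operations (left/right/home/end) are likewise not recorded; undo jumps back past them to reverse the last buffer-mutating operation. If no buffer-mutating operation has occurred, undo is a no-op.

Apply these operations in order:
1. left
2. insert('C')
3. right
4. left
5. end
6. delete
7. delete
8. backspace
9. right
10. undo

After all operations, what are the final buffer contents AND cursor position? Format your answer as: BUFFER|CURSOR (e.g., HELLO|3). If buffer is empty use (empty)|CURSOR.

After op 1 (left): buf='OOEGV' cursor=0
After op 2 (insert('C')): buf='COOEGV' cursor=1
After op 3 (right): buf='COOEGV' cursor=2
After op 4 (left): buf='COOEGV' cursor=1
After op 5 (end): buf='COOEGV' cursor=6
After op 6 (delete): buf='COOEGV' cursor=6
After op 7 (delete): buf='COOEGV' cursor=6
After op 8 (backspace): buf='COOEG' cursor=5
After op 9 (right): buf='COOEG' cursor=5
After op 10 (undo): buf='COOEGV' cursor=6

Answer: COOEGV|6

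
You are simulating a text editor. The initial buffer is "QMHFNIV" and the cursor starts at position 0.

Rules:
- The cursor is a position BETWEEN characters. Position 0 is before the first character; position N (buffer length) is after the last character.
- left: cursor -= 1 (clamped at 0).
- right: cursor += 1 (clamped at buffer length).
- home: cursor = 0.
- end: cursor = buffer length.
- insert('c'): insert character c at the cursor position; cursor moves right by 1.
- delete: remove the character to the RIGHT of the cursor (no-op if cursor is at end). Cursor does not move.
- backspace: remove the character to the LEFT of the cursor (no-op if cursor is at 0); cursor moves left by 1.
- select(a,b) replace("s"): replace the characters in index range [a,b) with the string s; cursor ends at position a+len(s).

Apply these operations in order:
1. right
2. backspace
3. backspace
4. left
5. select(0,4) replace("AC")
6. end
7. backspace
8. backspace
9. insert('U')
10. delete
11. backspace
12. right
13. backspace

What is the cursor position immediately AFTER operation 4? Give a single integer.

Answer: 0

Derivation:
After op 1 (right): buf='QMHFNIV' cursor=1
After op 2 (backspace): buf='MHFNIV' cursor=0
After op 3 (backspace): buf='MHFNIV' cursor=0
After op 4 (left): buf='MHFNIV' cursor=0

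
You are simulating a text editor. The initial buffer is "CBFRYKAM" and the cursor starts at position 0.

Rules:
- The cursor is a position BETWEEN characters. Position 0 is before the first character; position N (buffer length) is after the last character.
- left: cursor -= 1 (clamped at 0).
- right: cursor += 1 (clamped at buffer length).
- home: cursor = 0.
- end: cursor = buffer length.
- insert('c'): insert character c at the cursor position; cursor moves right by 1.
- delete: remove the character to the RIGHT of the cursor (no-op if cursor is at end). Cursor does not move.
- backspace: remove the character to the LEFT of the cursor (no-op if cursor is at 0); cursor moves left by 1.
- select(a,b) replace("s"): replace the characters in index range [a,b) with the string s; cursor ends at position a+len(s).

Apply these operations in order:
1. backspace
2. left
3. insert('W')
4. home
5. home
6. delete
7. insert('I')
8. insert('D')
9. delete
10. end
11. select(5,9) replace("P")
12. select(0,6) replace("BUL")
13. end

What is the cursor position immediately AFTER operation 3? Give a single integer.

Answer: 1

Derivation:
After op 1 (backspace): buf='CBFRYKAM' cursor=0
After op 2 (left): buf='CBFRYKAM' cursor=0
After op 3 (insert('W')): buf='WCBFRYKAM' cursor=1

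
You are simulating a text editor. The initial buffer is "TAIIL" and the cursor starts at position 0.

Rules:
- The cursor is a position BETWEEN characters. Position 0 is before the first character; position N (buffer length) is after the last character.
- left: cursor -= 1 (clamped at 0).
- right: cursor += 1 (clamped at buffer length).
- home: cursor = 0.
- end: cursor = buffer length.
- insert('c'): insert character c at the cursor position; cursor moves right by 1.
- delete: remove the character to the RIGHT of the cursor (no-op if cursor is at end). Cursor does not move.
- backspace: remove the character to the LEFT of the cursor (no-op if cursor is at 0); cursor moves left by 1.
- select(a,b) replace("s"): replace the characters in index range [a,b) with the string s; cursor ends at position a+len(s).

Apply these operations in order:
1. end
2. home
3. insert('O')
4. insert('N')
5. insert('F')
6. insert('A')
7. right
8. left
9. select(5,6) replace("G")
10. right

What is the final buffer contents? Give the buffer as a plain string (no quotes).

Answer: ONFATGIIL

Derivation:
After op 1 (end): buf='TAIIL' cursor=5
After op 2 (home): buf='TAIIL' cursor=0
After op 3 (insert('O')): buf='OTAIIL' cursor=1
After op 4 (insert('N')): buf='ONTAIIL' cursor=2
After op 5 (insert('F')): buf='ONFTAIIL' cursor=3
After op 6 (insert('A')): buf='ONFATAIIL' cursor=4
After op 7 (right): buf='ONFATAIIL' cursor=5
After op 8 (left): buf='ONFATAIIL' cursor=4
After op 9 (select(5,6) replace("G")): buf='ONFATGIIL' cursor=6
After op 10 (right): buf='ONFATGIIL' cursor=7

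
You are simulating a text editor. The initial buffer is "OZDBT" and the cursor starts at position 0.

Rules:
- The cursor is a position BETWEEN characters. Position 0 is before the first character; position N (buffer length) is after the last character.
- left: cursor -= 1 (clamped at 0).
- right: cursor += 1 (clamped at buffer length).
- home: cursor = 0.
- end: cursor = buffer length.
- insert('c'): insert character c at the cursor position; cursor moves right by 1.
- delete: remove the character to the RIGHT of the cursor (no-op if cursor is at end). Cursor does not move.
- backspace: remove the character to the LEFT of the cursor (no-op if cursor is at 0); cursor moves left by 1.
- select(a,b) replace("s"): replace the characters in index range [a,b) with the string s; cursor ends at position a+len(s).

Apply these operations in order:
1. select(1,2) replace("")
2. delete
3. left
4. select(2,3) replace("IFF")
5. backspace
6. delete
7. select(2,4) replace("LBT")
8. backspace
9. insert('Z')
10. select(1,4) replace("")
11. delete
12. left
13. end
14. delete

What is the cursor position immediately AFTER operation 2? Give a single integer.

After op 1 (select(1,2) replace("")): buf='ODBT' cursor=1
After op 2 (delete): buf='OBT' cursor=1

Answer: 1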